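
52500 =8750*6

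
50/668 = 25/334 = 0.07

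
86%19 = 10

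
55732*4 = 222928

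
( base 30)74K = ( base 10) 6440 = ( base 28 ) 860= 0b1100100101000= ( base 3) 22211112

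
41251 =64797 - 23546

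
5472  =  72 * 76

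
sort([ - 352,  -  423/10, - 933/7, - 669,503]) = [ - 669,-352, - 933/7, - 423/10, 503]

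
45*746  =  33570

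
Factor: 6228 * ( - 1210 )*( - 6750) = 50867190000 = 2^4*3^5*5^4 * 11^2*173^1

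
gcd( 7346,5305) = 1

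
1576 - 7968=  - 6392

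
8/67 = 8/67=0.12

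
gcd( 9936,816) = 48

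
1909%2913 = 1909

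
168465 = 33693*5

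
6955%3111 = 733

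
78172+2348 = 80520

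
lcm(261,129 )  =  11223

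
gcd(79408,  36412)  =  4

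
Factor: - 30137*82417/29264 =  - 2^(-4)*31^(-1 )*59^( - 1 )*73^1*1129^1*30137^1 = - 2483801129/29264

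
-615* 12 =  - 7380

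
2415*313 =755895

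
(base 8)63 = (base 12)43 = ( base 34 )1H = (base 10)51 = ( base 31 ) 1k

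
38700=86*450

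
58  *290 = 16820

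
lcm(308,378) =8316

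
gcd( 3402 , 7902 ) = 18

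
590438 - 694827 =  - 104389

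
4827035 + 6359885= 11186920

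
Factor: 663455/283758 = 2^( - 1 )*3^( - 1 )*5^1*13^1*59^1 *173^1*47293^( - 1)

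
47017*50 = 2350850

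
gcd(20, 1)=1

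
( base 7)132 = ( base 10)72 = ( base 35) 22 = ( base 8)110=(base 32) 28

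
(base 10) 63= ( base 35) 1S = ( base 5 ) 223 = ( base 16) 3F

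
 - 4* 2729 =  - 10916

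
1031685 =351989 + 679696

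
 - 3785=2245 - 6030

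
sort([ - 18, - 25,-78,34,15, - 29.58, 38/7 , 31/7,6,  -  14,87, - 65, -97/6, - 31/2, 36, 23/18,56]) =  [ - 78, - 65, - 29.58,-25, - 18,-97/6, - 31/2, - 14,  23/18, 31/7, 38/7, 6, 15,34,36,56,  87]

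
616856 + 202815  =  819671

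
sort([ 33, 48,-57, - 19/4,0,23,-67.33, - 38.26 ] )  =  [-67.33 , - 57,  -  38.26,-19/4, 0, 23,33,48]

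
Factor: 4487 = 7^1*641^1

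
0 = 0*877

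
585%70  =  25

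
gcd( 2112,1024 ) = 64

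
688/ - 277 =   -  3 + 143/277 = -2.48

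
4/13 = 4/13 = 0.31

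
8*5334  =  42672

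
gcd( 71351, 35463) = 1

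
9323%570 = 203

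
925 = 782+143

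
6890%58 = 46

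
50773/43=1180 + 33/43= 1180.77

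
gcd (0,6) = 6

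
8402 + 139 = 8541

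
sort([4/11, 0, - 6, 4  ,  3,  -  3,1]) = [ - 6,-3, 0,4/11,1,3 , 4 ]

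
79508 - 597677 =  - 518169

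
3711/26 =3711/26  =  142.73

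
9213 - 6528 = 2685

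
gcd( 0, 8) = 8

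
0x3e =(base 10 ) 62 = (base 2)111110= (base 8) 76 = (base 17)3B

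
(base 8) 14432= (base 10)6426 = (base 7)24510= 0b1100100011010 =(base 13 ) 2c04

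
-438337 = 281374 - 719711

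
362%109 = 35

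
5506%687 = 10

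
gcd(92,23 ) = 23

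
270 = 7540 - 7270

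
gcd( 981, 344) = 1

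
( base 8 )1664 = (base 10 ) 948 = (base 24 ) 1fc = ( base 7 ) 2523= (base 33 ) so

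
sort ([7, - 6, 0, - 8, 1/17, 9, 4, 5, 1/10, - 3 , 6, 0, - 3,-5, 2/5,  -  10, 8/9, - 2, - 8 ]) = [ - 10, - 8 ,  -  8, - 6  , - 5 ,  -  3, - 3, - 2,  0 , 0, 1/17, 1/10, 2/5,8/9, 4,5 , 6,7, 9]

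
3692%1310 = 1072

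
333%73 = 41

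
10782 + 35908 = 46690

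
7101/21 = 338 + 1/7 = 338.14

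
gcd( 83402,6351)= 1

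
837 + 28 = 865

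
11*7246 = 79706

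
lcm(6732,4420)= 437580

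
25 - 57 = -32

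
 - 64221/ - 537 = 119+106/179 = 119.59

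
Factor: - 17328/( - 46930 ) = 24/65 = 2^3*3^1 * 5^( - 1 )*13^ ( - 1 ) 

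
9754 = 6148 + 3606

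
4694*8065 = 37857110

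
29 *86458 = 2507282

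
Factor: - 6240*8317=-51898080 = - 2^5*3^1*5^1*13^1*8317^1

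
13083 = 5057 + 8026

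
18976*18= 341568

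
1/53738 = 1/53738 = 0.00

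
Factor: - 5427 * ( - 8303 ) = 45060381 = 3^4*19^2*23^1 * 67^1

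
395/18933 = 395/18933 = 0.02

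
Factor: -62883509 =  - 13^1*47^1*101^1*1019^1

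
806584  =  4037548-3230964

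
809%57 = 11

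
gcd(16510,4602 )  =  26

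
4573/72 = 4573/72 = 63.51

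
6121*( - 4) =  - 24484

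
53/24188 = 53/24188  =  0.00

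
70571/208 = 70571/208= 339.28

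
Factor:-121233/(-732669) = 23^1*139^(-1)  =  23/139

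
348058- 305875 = 42183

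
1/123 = 1/123 = 0.01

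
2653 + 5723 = 8376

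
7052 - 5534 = 1518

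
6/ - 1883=-6/1883  =  -0.00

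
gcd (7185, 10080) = 15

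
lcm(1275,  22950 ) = 22950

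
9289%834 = 115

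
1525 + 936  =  2461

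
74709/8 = 74709/8 = 9338.62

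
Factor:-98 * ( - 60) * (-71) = -417480  =  - 2^3*3^1*5^1*7^2*71^1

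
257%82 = 11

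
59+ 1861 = 1920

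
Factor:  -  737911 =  - 233^1*3167^1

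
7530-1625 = 5905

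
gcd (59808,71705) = 1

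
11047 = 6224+4823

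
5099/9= 5099/9 = 566.56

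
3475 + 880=4355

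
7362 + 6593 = 13955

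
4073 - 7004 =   -  2931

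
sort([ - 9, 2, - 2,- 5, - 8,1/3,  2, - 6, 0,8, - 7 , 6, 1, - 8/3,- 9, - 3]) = [ - 9, - 9, - 8, - 7, - 6, - 5,- 3 , - 8/3, - 2,0,  1/3,1 , 2,2 , 6,8]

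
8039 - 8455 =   -  416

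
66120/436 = 151 + 71/109  =  151.65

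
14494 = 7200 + 7294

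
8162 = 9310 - 1148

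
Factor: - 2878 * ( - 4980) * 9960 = 2^6*3^2*5^2*83^2 * 1439^1 = 142751102400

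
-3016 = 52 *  (-58 )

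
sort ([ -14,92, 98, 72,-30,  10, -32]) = [  -  32 ,-30,-14, 10,72, 92,  98 ] 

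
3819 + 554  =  4373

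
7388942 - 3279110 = 4109832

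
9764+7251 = 17015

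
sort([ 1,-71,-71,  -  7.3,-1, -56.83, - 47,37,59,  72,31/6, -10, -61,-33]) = [-71, - 71,-61, - 56.83, - 47,  -  33, - 10, - 7.3, - 1,1,31/6, 37 , 59,72]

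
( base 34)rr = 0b1110110001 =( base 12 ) 669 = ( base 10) 945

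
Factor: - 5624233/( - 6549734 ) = 2^(  -  1) *947^1*5939^1*3274867^(  -  1 )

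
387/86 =9/2 = 4.50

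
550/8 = 68 + 3/4 = 68.75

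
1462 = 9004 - 7542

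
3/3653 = 3/3653= 0.00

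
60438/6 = 10073 = 10073.00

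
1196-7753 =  - 6557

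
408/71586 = 68/11931= 0.01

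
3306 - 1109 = 2197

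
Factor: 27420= 2^2*3^1 * 5^1 * 457^1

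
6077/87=69 + 74/87 = 69.85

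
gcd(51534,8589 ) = 8589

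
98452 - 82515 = 15937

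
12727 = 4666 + 8061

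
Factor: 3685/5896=2^(  -  3)  *  5^1 = 5/8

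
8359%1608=319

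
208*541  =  112528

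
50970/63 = 809 + 1/21 =809.05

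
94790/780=121+41/78 = 121.53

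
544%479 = 65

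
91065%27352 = 9009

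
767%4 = 3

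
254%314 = 254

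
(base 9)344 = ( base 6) 1151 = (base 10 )283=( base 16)11b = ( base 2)100011011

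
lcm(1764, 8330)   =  149940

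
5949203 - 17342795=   -  11393592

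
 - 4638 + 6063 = 1425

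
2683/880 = 2683/880 = 3.05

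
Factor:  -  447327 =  -3^2*23^1*2161^1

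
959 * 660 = 632940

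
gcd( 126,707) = 7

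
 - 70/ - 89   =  70/89 = 0.79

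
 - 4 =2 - 6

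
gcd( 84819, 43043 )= 7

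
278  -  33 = 245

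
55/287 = 55/287 = 0.19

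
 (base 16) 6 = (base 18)6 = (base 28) 6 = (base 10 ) 6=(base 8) 6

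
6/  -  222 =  - 1 + 36/37 = - 0.03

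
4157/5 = 831 + 2/5 =831.40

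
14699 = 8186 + 6513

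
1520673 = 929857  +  590816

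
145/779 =145/779 = 0.19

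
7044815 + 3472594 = 10517409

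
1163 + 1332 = 2495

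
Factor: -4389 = -3^1 * 7^1*11^1*19^1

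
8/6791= 8/6791  =  0.00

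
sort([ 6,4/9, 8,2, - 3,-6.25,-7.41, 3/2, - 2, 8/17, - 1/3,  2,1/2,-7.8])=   [ - 7.8 , - 7.41, - 6.25, - 3, - 2, - 1/3,4/9,  8/17, 1/2,  3/2,2,2,6,  8 ]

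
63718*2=127436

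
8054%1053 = 683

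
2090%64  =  42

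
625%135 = 85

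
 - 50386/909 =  - 50386/909 = - 55.43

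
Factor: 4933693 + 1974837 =2^1 *5^1*47^1*14699^1= 6908530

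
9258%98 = 46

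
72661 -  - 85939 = 158600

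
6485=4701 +1784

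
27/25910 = 27/25910 = 0.00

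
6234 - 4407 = 1827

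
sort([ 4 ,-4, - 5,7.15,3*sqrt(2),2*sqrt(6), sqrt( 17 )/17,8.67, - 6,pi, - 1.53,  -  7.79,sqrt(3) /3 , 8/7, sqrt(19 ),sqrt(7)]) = [ - 7.79, - 6, - 5 , - 4, -1.53, sqrt(17)/17,sqrt(3 ) /3, 8/7, sqrt(7 ),pi,4, 3*sqrt(2) , sqrt (19),2*sqrt( 6 ), 7.15,8.67 ]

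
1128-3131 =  - 2003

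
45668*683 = 31191244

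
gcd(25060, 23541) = 7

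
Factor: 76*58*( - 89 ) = -2^3*19^1*29^1*89^1 = -  392312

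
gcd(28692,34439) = 1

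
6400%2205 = 1990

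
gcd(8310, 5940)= 30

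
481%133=82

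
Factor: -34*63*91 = -194922= - 2^1*3^2*7^2*13^1 * 17^1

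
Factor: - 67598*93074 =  - 2^2*73^1*173^1 * 269^1*463^1 = - 6291616252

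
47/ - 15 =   -  47/15 = - 3.13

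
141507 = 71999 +69508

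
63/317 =63/317 = 0.20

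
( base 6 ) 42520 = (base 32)5lg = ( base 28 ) 7bc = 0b1011010110000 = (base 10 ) 5808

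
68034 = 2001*34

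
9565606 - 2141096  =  7424510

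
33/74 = 33/74 = 0.45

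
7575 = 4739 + 2836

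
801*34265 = 27446265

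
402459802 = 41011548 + 361448254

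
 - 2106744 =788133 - 2894877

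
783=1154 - 371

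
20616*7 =144312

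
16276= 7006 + 9270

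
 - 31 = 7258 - 7289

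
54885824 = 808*67928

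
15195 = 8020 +7175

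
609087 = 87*7001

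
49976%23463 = 3050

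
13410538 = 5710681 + 7699857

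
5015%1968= 1079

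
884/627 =884/627 = 1.41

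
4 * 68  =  272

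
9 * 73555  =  661995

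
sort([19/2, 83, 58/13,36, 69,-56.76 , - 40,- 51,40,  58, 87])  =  [ - 56.76, - 51,-40,58/13, 19/2, 36,40, 58 , 69, 83,87]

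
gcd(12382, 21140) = 302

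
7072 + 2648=9720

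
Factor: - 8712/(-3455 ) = 2^3*3^2*  5^(-1 ) * 11^2*691^( - 1)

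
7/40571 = 7/40571 = 0.00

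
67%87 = 67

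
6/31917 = 2/10639= 0.00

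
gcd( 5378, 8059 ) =1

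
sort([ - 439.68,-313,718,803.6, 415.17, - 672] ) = [ - 672,  -  439.68, - 313,415.17,718 , 803.6 ] 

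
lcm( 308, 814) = 11396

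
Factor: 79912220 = 2^2*5^1*47^1*151^1*563^1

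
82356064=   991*83104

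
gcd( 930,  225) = 15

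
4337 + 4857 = 9194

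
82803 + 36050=118853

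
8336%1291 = 590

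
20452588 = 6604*3097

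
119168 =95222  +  23946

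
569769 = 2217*257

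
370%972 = 370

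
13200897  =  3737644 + 9463253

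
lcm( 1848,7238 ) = 86856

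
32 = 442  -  410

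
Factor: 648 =2^3*3^4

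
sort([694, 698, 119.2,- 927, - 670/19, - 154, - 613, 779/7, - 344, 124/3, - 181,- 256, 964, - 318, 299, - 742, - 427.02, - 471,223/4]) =[ - 927, - 742, - 613, - 471,- 427.02, - 344, - 318,  -  256 , - 181,  -  154, - 670/19, 124/3, 223/4,779/7, 119.2,299, 694, 698, 964 ]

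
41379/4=41379/4 = 10344.75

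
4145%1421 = 1303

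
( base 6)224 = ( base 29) 31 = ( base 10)88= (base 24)3G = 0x58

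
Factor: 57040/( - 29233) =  - 80/41 = - 2^4*5^1 * 41^ (  -  1) 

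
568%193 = 182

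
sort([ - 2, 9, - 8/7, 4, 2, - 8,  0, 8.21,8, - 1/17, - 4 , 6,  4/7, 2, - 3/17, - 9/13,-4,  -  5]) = [ - 8,-5, - 4, - 4, -2, - 8/7, - 9/13, - 3/17, - 1/17, 0,4/7,2, 2, 4, 6,8,  8.21, 9]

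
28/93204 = 7/23301 = 0.00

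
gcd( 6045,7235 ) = 5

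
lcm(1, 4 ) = 4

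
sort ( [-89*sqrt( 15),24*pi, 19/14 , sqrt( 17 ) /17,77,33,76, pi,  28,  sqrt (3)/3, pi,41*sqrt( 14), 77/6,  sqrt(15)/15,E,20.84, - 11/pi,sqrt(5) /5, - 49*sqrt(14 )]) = [- 89*sqrt(15),-49*sqrt( 14),  -  11/pi , sqrt(17)/17, sqrt(15 ) /15, sqrt (5 )/5, sqrt (3 ) /3 , 19/14 , E,  pi, pi, 77/6, 20.84,28,33, 24*pi,76, 77, 41 * sqrt (14) ]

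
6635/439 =15 + 50/439 = 15.11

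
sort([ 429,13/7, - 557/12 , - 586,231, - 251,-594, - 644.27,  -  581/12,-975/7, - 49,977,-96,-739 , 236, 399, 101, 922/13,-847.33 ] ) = [ - 847.33, -739, - 644.27, - 594, - 586,-251, - 975/7, - 96 ,-49,-581/12, - 557/12,  13/7,922/13, 101,231,236,399,429, 977 ] 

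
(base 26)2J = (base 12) 5b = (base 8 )107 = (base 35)21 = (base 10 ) 71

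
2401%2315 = 86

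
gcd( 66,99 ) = 33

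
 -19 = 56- 75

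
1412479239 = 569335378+843143861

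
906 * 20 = 18120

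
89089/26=3426 + 1/2 = 3426.50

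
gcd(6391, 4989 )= 1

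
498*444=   221112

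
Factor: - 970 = - 2^1 * 5^1*97^1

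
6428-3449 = 2979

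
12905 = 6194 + 6711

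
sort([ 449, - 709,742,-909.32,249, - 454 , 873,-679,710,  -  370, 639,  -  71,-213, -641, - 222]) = [-909.32, - 709, - 679, - 641,- 454, - 370, - 222, - 213, - 71,249, 449,639,  710,742, 873]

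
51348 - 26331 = 25017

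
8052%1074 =534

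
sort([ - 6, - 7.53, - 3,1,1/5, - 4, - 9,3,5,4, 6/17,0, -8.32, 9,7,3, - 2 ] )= [ - 9, - 8.32, - 7.53, - 6, - 4, - 3 , - 2  ,  0 , 1/5, 6/17,1,3,  3,4, 5,7, 9 ] 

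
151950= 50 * 3039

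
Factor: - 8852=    - 2^2*2213^1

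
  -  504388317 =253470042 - 757858359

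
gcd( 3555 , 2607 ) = 237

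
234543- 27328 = 207215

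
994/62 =497/31 = 16.03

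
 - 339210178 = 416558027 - 755768205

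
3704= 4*926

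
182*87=15834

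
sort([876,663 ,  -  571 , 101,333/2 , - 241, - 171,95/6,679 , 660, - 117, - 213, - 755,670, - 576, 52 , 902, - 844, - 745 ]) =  [ - 844, - 755  , - 745,  -  576, - 571, - 241, - 213, - 171 , - 117 , 95/6 , 52,101, 333/2, 660  ,  663,670, 679,  876, 902]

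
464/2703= 464/2703   =  0.17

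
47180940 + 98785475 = 145966415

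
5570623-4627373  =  943250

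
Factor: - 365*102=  - 37230  =  - 2^1 *3^1*5^1*17^1*73^1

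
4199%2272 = 1927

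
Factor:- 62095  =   - 5^1*11^1 * 1129^1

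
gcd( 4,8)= 4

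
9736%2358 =304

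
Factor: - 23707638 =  - 2^1 * 3^2*1317091^1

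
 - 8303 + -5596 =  - 13899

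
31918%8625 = 6043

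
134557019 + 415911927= 550468946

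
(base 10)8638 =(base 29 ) a7p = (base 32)8DU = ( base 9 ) 12757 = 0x21be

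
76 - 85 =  - 9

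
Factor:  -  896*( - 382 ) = 342272 = 2^8*7^1*191^1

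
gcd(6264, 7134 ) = 174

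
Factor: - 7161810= - 2^1*3^1*5^1*238727^1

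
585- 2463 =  - 1878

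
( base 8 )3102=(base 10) 1602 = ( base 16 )642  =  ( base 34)1D4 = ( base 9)2170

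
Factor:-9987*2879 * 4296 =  -123521053608 = - 2^3*3^2*179^1 * 2879^1*3329^1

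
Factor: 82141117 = 82141117^1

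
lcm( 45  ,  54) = 270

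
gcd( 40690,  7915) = 5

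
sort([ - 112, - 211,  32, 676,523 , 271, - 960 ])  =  [ - 960, - 211,-112,32, 271,523,676]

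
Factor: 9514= 2^1*67^1*71^1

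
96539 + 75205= 171744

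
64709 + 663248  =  727957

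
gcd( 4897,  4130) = 59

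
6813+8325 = 15138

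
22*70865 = 1559030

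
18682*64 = 1195648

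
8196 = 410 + 7786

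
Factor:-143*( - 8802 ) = 2^1*3^3*11^1 * 13^1*163^1 = 1258686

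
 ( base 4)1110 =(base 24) 3c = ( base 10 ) 84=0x54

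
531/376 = 1+155/376  =  1.41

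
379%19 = 18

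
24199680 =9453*2560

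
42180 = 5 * 8436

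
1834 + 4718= 6552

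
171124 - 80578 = 90546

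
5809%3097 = 2712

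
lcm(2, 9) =18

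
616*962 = 592592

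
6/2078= 3/1039 = 0.00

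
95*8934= 848730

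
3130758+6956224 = 10086982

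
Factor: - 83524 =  - 2^2*7^1*19^1*157^1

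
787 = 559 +228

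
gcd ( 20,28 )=4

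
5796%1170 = 1116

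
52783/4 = 13195 + 3/4 = 13195.75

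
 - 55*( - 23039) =1267145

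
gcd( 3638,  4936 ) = 2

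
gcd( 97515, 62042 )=1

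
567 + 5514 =6081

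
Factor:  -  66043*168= - 2^3*3^1*7^1*211^1*313^1 = - 11095224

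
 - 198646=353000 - 551646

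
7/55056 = 7/55056 =0.00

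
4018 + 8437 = 12455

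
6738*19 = 128022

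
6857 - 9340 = -2483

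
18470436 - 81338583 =  -  62868147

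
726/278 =2 + 85/139  =  2.61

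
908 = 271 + 637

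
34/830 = 17/415 = 0.04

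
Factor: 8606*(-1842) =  - 15852252=- 2^2*3^1 * 13^1*307^1*331^1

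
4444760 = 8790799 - 4346039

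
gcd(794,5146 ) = 2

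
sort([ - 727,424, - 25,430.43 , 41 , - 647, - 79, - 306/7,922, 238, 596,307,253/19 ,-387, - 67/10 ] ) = [ - 727 , - 647  , - 387, - 79,-306/7, - 25, - 67/10,  253/19,  41,238,307,  424, 430.43,  596,922]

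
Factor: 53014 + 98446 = 151460 = 2^2*5^1 * 7573^1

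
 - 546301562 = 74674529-620976091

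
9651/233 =41+98/233 = 41.42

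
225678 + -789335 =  - 563657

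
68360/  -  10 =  - 6836/1  =  - 6836.00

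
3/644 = 3/644  =  0.00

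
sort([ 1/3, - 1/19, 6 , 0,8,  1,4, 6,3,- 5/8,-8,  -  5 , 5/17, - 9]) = [  -  9, - 8, - 5, - 5/8, - 1/19, 0,5/17,1/3,  1,3, 4,6,6,8 ]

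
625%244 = 137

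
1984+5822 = 7806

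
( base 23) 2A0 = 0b10100001000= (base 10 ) 1288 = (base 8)2410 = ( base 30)1CS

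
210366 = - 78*( - 2697) 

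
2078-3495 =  - 1417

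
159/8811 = 53/2937 = 0.02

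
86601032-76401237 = 10199795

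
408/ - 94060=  - 1 + 23413/23515 = - 0.00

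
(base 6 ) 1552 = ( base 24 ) HK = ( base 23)ie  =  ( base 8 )654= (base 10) 428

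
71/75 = 71/75=0.95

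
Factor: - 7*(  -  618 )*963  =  2^1  *  3^3*7^1*103^1*107^1 = 4165938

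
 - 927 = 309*( - 3) 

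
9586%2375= 86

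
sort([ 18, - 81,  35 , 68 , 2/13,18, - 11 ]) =[ - 81, - 11,2/13, 18, 18 , 35,68]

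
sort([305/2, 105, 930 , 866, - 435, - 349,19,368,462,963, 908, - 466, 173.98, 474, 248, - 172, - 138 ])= [ - 466, - 435, - 349, - 172, - 138, 19, 105 , 305/2, 173.98, 248,368,462 , 474,  866,908,930,963]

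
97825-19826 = 77999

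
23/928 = 23/928 = 0.02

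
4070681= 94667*43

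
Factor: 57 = 3^1 * 19^1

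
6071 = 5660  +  411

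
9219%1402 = 807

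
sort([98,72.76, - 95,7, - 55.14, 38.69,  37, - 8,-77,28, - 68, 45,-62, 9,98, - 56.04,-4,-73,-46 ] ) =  [-95, - 77, - 73, - 68,  -  62, - 56.04, - 55.14, - 46,  -  8 , - 4, 7, 9, 28, 37,38.69,  45,  72.76, 98,98]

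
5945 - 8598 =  - 2653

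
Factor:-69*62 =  - 2^1*3^1*23^1*31^1  =  -  4278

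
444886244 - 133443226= 311443018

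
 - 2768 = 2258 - 5026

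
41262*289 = 11924718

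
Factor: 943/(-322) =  - 41/14 = -2^(-1)*7^( - 1 )*41^1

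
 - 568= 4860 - 5428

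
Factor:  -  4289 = -4289^1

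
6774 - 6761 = 13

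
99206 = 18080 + 81126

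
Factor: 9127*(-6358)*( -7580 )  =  2^3*5^1*11^1 * 17^2*379^1*9127^1=439863352280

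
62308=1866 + 60442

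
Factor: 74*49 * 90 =326340 =2^2*3^2 * 5^1*7^2*37^1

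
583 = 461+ 122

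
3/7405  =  3/7405 = 0.00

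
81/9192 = 27/3064 =0.01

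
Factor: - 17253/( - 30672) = 9/16= 2^( - 4)*3^2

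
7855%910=575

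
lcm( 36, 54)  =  108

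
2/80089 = 2/80089 = 0.00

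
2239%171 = 16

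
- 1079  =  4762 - 5841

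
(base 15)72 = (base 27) 3Q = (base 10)107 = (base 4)1223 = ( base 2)1101011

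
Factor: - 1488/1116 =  - 2^2*3^(-1) = - 4/3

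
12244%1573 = 1233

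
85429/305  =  280 + 29/305= 280.10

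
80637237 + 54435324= 135072561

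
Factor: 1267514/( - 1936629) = - 2^1*3^( - 4 )*23909^ ( - 1) *633757^1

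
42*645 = 27090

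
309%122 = 65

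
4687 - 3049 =1638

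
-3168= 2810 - 5978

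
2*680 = 1360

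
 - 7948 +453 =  - 7495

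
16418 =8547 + 7871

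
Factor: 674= 2^1*337^1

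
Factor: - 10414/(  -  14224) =2^ ( - 3)*7^( - 1 )*41^1 =41/56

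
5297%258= 137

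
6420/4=1605=1605.00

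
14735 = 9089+5646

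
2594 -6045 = -3451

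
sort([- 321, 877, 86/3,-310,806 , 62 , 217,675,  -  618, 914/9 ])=[ - 618, - 321,-310, 86/3, 62, 914/9,217 , 675,806,877] 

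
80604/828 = 2239/23 = 97.35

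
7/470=7/470 = 0.01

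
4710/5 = 942 = 942.00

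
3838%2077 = 1761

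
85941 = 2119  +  83822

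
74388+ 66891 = 141279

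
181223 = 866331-685108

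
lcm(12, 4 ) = 12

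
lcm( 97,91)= 8827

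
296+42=338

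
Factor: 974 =2^1*487^1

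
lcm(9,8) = 72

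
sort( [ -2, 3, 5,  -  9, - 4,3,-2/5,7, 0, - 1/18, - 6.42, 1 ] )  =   [ - 9,- 6.42,-4, - 2 , - 2/5,-1/18, 0, 1, 3, 3, 5, 7 ]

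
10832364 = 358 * 30258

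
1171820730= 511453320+660367410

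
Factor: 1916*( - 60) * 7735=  - 2^4*3^1*5^2  *7^1 * 13^1*17^1*479^1   =  -889215600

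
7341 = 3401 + 3940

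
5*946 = 4730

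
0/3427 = 0 = 0.00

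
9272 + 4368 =13640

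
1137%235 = 197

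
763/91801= 763/91801  =  0.01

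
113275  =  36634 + 76641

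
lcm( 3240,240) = 6480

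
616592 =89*6928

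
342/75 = 4 + 14/25 = 4.56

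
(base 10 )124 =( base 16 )7c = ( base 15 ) 84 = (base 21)5j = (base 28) 4C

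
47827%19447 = 8933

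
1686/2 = 843=843.00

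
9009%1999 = 1013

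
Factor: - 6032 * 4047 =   -  2^4 * 3^1*13^1*19^1*29^1*71^1=- 24411504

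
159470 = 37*4310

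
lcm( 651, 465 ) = 3255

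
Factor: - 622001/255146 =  - 2^( - 1)*193^( - 1 )*941^1 = - 941/386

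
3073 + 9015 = 12088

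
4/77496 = 1/19374=0.00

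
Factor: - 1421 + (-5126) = - 6547^1 =- 6547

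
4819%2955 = 1864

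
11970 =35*342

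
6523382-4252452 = 2270930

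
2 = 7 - 5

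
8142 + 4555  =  12697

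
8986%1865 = 1526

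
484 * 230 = 111320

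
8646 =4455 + 4191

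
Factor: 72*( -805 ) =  - 57960 = - 2^3*3^2*5^1*7^1*23^1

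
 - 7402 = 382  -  7784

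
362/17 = 21+5/17 = 21.29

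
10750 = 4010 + 6740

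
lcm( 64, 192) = 192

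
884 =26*34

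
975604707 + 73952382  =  1049557089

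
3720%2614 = 1106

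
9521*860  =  8188060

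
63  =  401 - 338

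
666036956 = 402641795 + 263395161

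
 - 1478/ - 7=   211 + 1/7 = 211.14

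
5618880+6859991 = 12478871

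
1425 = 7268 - 5843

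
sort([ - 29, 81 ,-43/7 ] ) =[-29 , - 43/7, 81]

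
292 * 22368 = 6531456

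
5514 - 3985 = 1529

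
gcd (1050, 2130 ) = 30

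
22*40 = 880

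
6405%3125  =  155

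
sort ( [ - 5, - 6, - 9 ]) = [ - 9, - 6, - 5]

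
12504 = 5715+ 6789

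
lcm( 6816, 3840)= 272640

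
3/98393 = 3/98393 =0.00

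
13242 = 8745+4497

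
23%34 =23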